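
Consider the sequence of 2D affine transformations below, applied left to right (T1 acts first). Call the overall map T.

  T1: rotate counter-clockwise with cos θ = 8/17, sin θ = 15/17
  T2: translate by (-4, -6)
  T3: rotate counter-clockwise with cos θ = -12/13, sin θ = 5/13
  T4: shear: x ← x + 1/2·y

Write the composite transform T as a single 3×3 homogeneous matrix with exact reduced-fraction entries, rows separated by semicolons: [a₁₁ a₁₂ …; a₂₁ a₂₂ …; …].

T1 = [8/17 -15/17 0; 15/17 8/17 0; 0 0 1]
T2·T1 = [8/17 -15/17 -4; 15/17 8/17 -6; 0 0 1]
T3·…·T1 = [-171/221 140/221 6; -140/221 -171/221 4; 0 0 1]
T4·…·T1 = [-241/221 109/442 8; -140/221 -171/221 4; 0 0 1]

T = [-241/221 109/442 8; -140/221 -171/221 4; 0 0 1]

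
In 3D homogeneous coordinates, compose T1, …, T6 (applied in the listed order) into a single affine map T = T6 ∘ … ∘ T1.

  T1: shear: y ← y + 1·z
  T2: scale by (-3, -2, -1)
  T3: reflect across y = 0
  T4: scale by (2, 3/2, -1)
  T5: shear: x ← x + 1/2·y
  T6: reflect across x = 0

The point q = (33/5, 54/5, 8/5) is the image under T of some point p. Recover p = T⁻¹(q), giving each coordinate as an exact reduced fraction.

T1 = [1 0 0 0; 0 1 1 0; 0 0 1 0; 0 0 0 1]
T2·T1 = [-3 0 0 0; 0 -2 -2 0; 0 0 -1 0; 0 0 0 1]
T3·…·T1 = [-3 0 0 0; 0 2 2 0; 0 0 -1 0; 0 0 0 1]
T4·…·T1 = [-6 0 0 0; 0 3 3 0; 0 0 1 0; 0 0 0 1]
T5·…·T1 = [-6 3/2 3/2 0; 0 3 3 0; 0 0 1 0; 0 0 0 1]
T6·…·T1 = [6 -3/2 -3/2 0; 0 3 3 0; 0 0 1 0; 0 0 0 1]
det M = 18; M⁻¹ = [1/6 1/12 0 0; 0 1/3 -1 0; 0 0 1 0; 0 0 0 1]
M⁻¹ · (33/5, 54/5, 8/5)ᵀ = (2, 2, 8/5)ᵀ

p = (2, 2, 8/5)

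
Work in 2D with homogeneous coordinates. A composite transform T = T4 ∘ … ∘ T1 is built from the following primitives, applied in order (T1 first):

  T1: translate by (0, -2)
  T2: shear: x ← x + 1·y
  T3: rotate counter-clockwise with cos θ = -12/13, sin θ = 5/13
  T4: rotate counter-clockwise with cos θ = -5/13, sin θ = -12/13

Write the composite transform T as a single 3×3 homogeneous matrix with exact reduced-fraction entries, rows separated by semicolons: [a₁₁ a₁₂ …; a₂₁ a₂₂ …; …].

T1 = [1 0 0; 0 1 -2; 0 0 1]
T2·T1 = [1 1 -2; 0 1 -2; 0 0 1]
T3·…·T1 = [-12/13 -17/13 34/13; 5/13 -7/13 14/13; 0 0 1]
T4·…·T1 = [120/169 1/169 -2/169; 119/169 239/169 -478/169; 0 0 1]

T = [120/169 1/169 -2/169; 119/169 239/169 -478/169; 0 0 1]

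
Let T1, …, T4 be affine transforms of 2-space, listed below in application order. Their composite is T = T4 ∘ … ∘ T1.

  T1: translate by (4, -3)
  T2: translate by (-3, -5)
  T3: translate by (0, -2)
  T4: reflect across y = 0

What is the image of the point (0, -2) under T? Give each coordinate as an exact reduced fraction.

T(p) = (1, 12)

T1 translate by (4, -3): (0, -2) → (4, -5)
T2 translate by (-3, -5): (4, -5) → (1, -10)
T3 translate by (0, -2): (1, -10) → (1, -12)
T4 reflect across y = 0: (1, -12) → (1, 12)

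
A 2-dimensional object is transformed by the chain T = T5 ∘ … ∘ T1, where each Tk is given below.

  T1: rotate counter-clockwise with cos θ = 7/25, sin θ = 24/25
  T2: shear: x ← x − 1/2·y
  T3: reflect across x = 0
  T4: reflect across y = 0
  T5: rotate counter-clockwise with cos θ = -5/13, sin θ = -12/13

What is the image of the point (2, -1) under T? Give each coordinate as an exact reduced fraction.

T1 rotate counter-clockwise with cos θ = 7/25, sin θ = 24/25: (2, -1) → (38/25, 41/25)
T2 shear: x ← x − 1/2·y: (38/25, 41/25) → (7/10, 41/25)
T3 reflect across x = 0: (7/10, 41/25) → (-7/10, 41/25)
T4 reflect across y = 0: (-7/10, 41/25) → (-7/10, -41/25)
T5 rotate counter-clockwise with cos θ = -5/13, sin θ = -12/13: (-7/10, -41/25) → (-809/650, 83/65)

T(p) = (-809/650, 83/65)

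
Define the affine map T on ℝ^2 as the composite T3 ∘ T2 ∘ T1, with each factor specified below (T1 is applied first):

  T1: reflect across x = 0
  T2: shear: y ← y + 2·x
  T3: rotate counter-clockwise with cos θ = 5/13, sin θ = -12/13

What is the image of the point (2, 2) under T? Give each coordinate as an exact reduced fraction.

T(p) = (-34/13, 14/13)

T1 reflect across x = 0: (2, 2) → (-2, 2)
T2 shear: y ← y + 2·x: (-2, 2) → (-2, -2)
T3 rotate counter-clockwise with cos θ = 5/13, sin θ = -12/13: (-2, -2) → (-34/13, 14/13)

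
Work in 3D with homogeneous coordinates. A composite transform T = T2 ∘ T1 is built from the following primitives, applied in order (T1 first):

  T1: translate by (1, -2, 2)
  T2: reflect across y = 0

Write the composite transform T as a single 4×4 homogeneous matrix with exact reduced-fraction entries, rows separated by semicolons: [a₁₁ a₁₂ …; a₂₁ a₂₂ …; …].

T = [1 0 0 1; 0 -1 0 2; 0 0 1 2; 0 0 0 1]

T1 = [1 0 0 1; 0 1 0 -2; 0 0 1 2; 0 0 0 1]
T2·T1 = [1 0 0 1; 0 -1 0 2; 0 0 1 2; 0 0 0 1]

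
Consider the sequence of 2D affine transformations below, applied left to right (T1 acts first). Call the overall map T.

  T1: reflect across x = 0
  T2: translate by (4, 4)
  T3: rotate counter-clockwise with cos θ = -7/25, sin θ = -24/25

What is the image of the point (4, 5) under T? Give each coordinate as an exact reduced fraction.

T1 reflect across x = 0: (4, 5) → (-4, 5)
T2 translate by (4, 4): (-4, 5) → (0, 9)
T3 rotate counter-clockwise with cos θ = -7/25, sin θ = -24/25: (0, 9) → (216/25, -63/25)

T(p) = (216/25, -63/25)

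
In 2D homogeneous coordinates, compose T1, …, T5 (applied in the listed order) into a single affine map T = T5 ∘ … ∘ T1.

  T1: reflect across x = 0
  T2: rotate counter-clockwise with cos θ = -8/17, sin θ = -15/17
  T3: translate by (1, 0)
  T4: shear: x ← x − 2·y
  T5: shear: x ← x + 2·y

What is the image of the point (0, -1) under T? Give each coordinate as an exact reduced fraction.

T(p) = (2/17, 8/17)

T1 reflect across x = 0: (0, -1) → (0, -1)
T2 rotate counter-clockwise with cos θ = -8/17, sin θ = -15/17: (0, -1) → (-15/17, 8/17)
T3 translate by (1, 0): (-15/17, 8/17) → (2/17, 8/17)
T4 shear: x ← x − 2·y: (2/17, 8/17) → (-14/17, 8/17)
T5 shear: x ← x + 2·y: (-14/17, 8/17) → (2/17, 8/17)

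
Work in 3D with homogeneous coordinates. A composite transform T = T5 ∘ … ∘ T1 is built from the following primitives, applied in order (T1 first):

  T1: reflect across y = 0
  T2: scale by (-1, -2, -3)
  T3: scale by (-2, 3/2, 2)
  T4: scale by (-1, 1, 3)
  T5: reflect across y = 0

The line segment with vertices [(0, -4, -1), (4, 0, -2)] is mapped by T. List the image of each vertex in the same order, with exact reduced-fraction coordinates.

T1 reflect across y = 0: (0, -4, -1) → (0, 4, -1); (4, 0, -2) → (4, 0, -2)
T2 scale by (-1, -2, -3): (0, 4, -1) → (0, -8, 3); (4, 0, -2) → (-4, 0, 6)
T3 scale by (-2, 3/2, 2): (0, -8, 3) → (0, -12, 6); (-4, 0, 6) → (8, 0, 12)
T4 scale by (-1, 1, 3): (0, -12, 6) → (0, -12, 18); (8, 0, 12) → (-8, 0, 36)
T5 reflect across y = 0: (0, -12, 18) → (0, 12, 18); (-8, 0, 36) → (-8, 0, 36)

image vertices: (0, 12, 18), (-8, 0, 36)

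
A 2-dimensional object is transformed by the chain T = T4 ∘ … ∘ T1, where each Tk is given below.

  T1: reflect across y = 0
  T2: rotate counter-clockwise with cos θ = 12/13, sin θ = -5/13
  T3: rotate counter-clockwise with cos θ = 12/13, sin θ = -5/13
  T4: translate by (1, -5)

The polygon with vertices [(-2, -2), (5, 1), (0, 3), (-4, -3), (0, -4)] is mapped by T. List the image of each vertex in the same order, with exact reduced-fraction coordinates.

T1 reflect across y = 0: (-2, -2) → (-2, 2); (5, 1) → (5, -1); (0, 3) → (0, -3); (-4, -3) → (-4, 3); (0, -4) → (0, 4)
T2 rotate counter-clockwise with cos θ = 12/13, sin θ = -5/13: (-2, 2) → (-14/13, 34/13); (5, -1) → (55/13, -37/13); (0, -3) → (-15/13, -36/13); (-4, 3) → (-33/13, 56/13); (0, 4) → (20/13, 48/13)
T3 rotate counter-clockwise with cos θ = 12/13, sin θ = -5/13: (-14/13, 34/13) → (2/169, 478/169); (55/13, -37/13) → (475/169, -719/169); (-15/13, -36/13) → (-360/169, -357/169); (-33/13, 56/13) → (-116/169, 837/169); (20/13, 48/13) → (480/169, 476/169)
T4 translate by (1, -5): (2/169, 478/169) → (171/169, -367/169); (475/169, -719/169) → (644/169, -1564/169); (-360/169, -357/169) → (-191/169, -1202/169); (-116/169, 837/169) → (53/169, -8/169); (480/169, 476/169) → (649/169, -369/169)

image vertices: (171/169, -367/169), (644/169, -1564/169), (-191/169, -1202/169), (53/169, -8/169), (649/169, -369/169)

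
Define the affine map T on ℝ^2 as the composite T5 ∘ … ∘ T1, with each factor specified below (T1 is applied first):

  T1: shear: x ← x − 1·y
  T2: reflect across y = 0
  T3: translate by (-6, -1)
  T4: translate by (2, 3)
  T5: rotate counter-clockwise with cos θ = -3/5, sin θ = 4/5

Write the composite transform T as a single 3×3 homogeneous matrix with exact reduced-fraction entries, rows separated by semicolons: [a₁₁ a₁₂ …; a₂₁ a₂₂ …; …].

T = [-3/5 7/5 4/5; 4/5 -1/5 -22/5; 0 0 1]

T1 = [1 -1 0; 0 1 0; 0 0 1]
T2·T1 = [1 -1 0; 0 -1 0; 0 0 1]
T3·…·T1 = [1 -1 -6; 0 -1 -1; 0 0 1]
T4·…·T1 = [1 -1 -4; 0 -1 2; 0 0 1]
T5·…·T1 = [-3/5 7/5 4/5; 4/5 -1/5 -22/5; 0 0 1]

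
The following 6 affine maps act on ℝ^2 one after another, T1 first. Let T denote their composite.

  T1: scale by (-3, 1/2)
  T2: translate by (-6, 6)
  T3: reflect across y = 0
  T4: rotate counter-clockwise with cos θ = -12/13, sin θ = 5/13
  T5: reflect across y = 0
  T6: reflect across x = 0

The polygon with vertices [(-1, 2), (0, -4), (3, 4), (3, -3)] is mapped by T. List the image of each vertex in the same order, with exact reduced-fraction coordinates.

image vertices: (-71/13, -69/13), (-92/13, -18/13), (-220/13, -21/13), (-405/26, 21/13)

T1 scale by (-3, 1/2): (-1, 2) → (3, 1); (0, -4) → (0, -2); (3, 4) → (-9, 2); (3, -3) → (-9, -3/2)
T2 translate by (-6, 6): (3, 1) → (-3, 7); (0, -2) → (-6, 4); (-9, 2) → (-15, 8); (-9, -3/2) → (-15, 9/2)
T3 reflect across y = 0: (-3, 7) → (-3, -7); (-6, 4) → (-6, -4); (-15, 8) → (-15, -8); (-15, 9/2) → (-15, -9/2)
T4 rotate counter-clockwise with cos θ = -12/13, sin θ = 5/13: (-3, -7) → (71/13, 69/13); (-6, -4) → (92/13, 18/13); (-15, -8) → (220/13, 21/13); (-15, -9/2) → (405/26, -21/13)
T5 reflect across y = 0: (71/13, 69/13) → (71/13, -69/13); (92/13, 18/13) → (92/13, -18/13); (220/13, 21/13) → (220/13, -21/13); (405/26, -21/13) → (405/26, 21/13)
T6 reflect across x = 0: (71/13, -69/13) → (-71/13, -69/13); (92/13, -18/13) → (-92/13, -18/13); (220/13, -21/13) → (-220/13, -21/13); (405/26, 21/13) → (-405/26, 21/13)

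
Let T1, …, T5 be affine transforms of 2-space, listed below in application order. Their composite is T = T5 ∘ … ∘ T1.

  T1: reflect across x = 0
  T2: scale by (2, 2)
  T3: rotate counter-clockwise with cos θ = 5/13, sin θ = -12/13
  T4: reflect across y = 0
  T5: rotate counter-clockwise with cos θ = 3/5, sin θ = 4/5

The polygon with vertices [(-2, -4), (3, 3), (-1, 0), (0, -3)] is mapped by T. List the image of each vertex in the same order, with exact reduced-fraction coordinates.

image vertices: (-116/13, -8/13), (534/65, -138/65), (-66/65, 112/65), (-336/65, -198/65)

T1 reflect across x = 0: (-2, -4) → (2, -4); (3, 3) → (-3, 3); (-1, 0) → (1, 0); (0, -3) → (0, -3)
T2 scale by (2, 2): (2, -4) → (4, -8); (-3, 3) → (-6, 6); (1, 0) → (2, 0); (0, -3) → (0, -6)
T3 rotate counter-clockwise with cos θ = 5/13, sin θ = -12/13: (4, -8) → (-76/13, -88/13); (-6, 6) → (42/13, 102/13); (2, 0) → (10/13, -24/13); (0, -6) → (-72/13, -30/13)
T4 reflect across y = 0: (-76/13, -88/13) → (-76/13, 88/13); (42/13, 102/13) → (42/13, -102/13); (10/13, -24/13) → (10/13, 24/13); (-72/13, -30/13) → (-72/13, 30/13)
T5 rotate counter-clockwise with cos θ = 3/5, sin θ = 4/5: (-76/13, 88/13) → (-116/13, -8/13); (42/13, -102/13) → (534/65, -138/65); (10/13, 24/13) → (-66/65, 112/65); (-72/13, 30/13) → (-336/65, -198/65)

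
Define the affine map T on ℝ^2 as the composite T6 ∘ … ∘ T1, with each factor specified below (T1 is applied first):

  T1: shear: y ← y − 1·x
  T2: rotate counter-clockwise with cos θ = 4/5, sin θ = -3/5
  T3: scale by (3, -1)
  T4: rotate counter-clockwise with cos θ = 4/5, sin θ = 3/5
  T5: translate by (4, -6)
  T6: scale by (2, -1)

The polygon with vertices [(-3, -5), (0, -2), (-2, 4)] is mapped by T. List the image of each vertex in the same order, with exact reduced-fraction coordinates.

image vertices: (-226/25, 316/25), (8/25, 172/25), (124/5, 36/5)

T1 shear: y ← y − 1·x: (-3, -5) → (-3, -2); (0, -2) → (0, -2); (-2, 4) → (-2, 6)
T2 rotate counter-clockwise with cos θ = 4/5, sin θ = -3/5: (-3, -2) → (-18/5, 1/5); (0, -2) → (-6/5, -8/5); (-2, 6) → (2, 6)
T3 scale by (3, -1): (-18/5, 1/5) → (-54/5, -1/5); (-6/5, -8/5) → (-18/5, 8/5); (2, 6) → (6, -6)
T4 rotate counter-clockwise with cos θ = 4/5, sin θ = 3/5: (-54/5, -1/5) → (-213/25, -166/25); (-18/5, 8/5) → (-96/25, -22/25); (6, -6) → (42/5, -6/5)
T5 translate by (4, -6): (-213/25, -166/25) → (-113/25, -316/25); (-96/25, -22/25) → (4/25, -172/25); (42/5, -6/5) → (62/5, -36/5)
T6 scale by (2, -1): (-113/25, -316/25) → (-226/25, 316/25); (4/25, -172/25) → (8/25, 172/25); (62/5, -36/5) → (124/5, 36/5)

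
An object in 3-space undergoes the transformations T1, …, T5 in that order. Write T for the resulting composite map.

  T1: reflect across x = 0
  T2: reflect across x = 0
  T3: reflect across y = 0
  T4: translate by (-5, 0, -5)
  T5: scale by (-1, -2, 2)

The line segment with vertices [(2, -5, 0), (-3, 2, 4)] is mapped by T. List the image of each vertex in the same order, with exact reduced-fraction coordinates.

T1 reflect across x = 0: (2, -5, 0) → (-2, -5, 0); (-3, 2, 4) → (3, 2, 4)
T2 reflect across x = 0: (-2, -5, 0) → (2, -5, 0); (3, 2, 4) → (-3, 2, 4)
T3 reflect across y = 0: (2, -5, 0) → (2, 5, 0); (-3, 2, 4) → (-3, -2, 4)
T4 translate by (-5, 0, -5): (2, 5, 0) → (-3, 5, -5); (-3, -2, 4) → (-8, -2, -1)
T5 scale by (-1, -2, 2): (-3, 5, -5) → (3, -10, -10); (-8, -2, -1) → (8, 4, -2)

image vertices: (3, -10, -10), (8, 4, -2)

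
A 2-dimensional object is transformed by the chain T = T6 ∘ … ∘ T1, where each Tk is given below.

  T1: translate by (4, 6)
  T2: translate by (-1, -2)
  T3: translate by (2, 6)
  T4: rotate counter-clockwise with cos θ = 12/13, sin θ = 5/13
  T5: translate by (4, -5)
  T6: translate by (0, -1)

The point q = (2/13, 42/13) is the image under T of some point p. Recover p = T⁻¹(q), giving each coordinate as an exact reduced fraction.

T1 = [1 0 4; 0 1 6; 0 0 1]
T2·T1 = [1 0 3; 0 1 4; 0 0 1]
T3·…·T1 = [1 0 5; 0 1 10; 0 0 1]
T4·…·T1 = [12/13 -5/13 10/13; 5/13 12/13 145/13; 0 0 1]
T5·…·T1 = [12/13 -5/13 62/13; 5/13 12/13 80/13; 0 0 1]
T6·…·T1 = [12/13 -5/13 62/13; 5/13 12/13 67/13; 0 0 1]
det M = 1; M⁻¹ = [12/13 5/13 -83/13; -5/13 12/13 -38/13; 0 0 1]
M⁻¹ · (2/13, 42/13)ᵀ = (-5, 0)ᵀ

p = (-5, 0)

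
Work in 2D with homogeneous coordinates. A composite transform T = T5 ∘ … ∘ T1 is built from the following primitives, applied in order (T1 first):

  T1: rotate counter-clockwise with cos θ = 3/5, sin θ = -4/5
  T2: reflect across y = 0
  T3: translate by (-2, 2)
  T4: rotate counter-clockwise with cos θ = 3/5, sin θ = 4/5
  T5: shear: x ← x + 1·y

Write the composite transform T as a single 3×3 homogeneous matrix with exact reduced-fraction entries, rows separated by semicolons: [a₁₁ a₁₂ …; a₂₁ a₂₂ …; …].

T1 = [3/5 4/5 0; -4/5 3/5 0; 0 0 1]
T2·T1 = [3/5 4/5 0; 4/5 -3/5 0; 0 0 1]
T3·…·T1 = [3/5 4/5 -2; 4/5 -3/5 2; 0 0 1]
T4·…·T1 = [-7/25 24/25 -14/5; 24/25 7/25 -2/5; 0 0 1]
T5·…·T1 = [17/25 31/25 -16/5; 24/25 7/25 -2/5; 0 0 1]

T = [17/25 31/25 -16/5; 24/25 7/25 -2/5; 0 0 1]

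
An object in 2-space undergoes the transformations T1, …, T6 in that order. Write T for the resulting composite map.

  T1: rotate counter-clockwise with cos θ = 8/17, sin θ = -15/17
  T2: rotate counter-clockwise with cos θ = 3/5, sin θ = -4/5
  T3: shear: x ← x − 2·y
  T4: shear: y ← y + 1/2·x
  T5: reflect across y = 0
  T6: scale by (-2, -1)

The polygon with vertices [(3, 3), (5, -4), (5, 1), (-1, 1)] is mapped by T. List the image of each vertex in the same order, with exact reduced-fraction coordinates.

image vertices: (-1602/85, 123/170), (12/85, -244/85), (-1478/85, -103/170), (-62/85, 113/170)

T1 rotate counter-clockwise with cos θ = 8/17, sin θ = -15/17: (3, 3) → (69/17, -21/17); (5, -4) → (-20/17, -107/17); (5, 1) → (55/17, -67/17); (-1, 1) → (7/17, 23/17)
T2 rotate counter-clockwise with cos θ = 3/5, sin θ = -4/5: (69/17, -21/17) → (123/85, -339/85); (-20/17, -107/17) → (-488/85, -241/85); (55/17, -67/17) → (-103/85, -421/85); (7/17, 23/17) → (113/85, 41/85)
T3 shear: x ← x − 2·y: (123/85, -339/85) → (801/85, -339/85); (-488/85, -241/85) → (-6/85, -241/85); (-103/85, -421/85) → (739/85, -421/85); (113/85, 41/85) → (31/85, 41/85)
T4 shear: y ← y + 1/2·x: (801/85, -339/85) → (801/85, 123/170); (-6/85, -241/85) → (-6/85, -244/85); (739/85, -421/85) → (739/85, -103/170); (31/85, 41/85) → (31/85, 113/170)
T5 reflect across y = 0: (801/85, 123/170) → (801/85, -123/170); (-6/85, -244/85) → (-6/85, 244/85); (739/85, -103/170) → (739/85, 103/170); (31/85, 113/170) → (31/85, -113/170)
T6 scale by (-2, -1): (801/85, -123/170) → (-1602/85, 123/170); (-6/85, 244/85) → (12/85, -244/85); (739/85, 103/170) → (-1478/85, -103/170); (31/85, -113/170) → (-62/85, 113/170)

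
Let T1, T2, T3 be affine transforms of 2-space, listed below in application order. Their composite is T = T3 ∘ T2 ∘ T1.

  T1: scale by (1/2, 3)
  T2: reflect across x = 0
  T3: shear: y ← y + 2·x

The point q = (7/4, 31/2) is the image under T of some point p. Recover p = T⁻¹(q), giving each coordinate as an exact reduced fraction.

p = (-7/2, 4)

T1 = [1/2 0 0; 0 3 0; 0 0 1]
T2·T1 = [-1/2 0 0; 0 3 0; 0 0 1]
T3·…·T1 = [-1/2 0 0; -1 3 0; 0 0 1]
det M = -3/2; M⁻¹ = [-2 0 0; -2/3 1/3 0; 0 0 1]
M⁻¹ · (7/4, 31/2)ᵀ = (-7/2, 4)ᵀ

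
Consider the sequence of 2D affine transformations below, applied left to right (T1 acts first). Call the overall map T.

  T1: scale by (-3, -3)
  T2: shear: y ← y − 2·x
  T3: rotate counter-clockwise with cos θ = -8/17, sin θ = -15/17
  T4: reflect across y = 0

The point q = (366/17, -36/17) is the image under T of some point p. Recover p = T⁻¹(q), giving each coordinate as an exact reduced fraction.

p = (4, 2)

T1 = [-3 0 0; 0 -3 0; 0 0 1]
T2·T1 = [-3 0 0; 6 -3 0; 0 0 1]
T3·…·T1 = [114/17 -45/17 0; -3/17 24/17 0; 0 0 1]
T4·…·T1 = [114/17 -45/17 0; 3/17 -24/17 0; 0 0 1]
det M = -9; M⁻¹ = [8/51 -5/17 0; 1/51 -38/51 0; 0 0 1]
M⁻¹ · (366/17, -36/17)ᵀ = (4, 2)ᵀ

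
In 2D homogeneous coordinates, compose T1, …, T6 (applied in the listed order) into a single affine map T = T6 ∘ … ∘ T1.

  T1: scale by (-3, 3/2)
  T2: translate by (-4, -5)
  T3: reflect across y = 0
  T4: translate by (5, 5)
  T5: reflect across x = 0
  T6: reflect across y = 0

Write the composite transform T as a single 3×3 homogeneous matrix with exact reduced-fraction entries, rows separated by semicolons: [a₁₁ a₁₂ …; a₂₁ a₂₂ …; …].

T1 = [-3 0 0; 0 3/2 0; 0 0 1]
T2·T1 = [-3 0 -4; 0 3/2 -5; 0 0 1]
T3·…·T1 = [-3 0 -4; 0 -3/2 5; 0 0 1]
T4·…·T1 = [-3 0 1; 0 -3/2 10; 0 0 1]
T5·…·T1 = [3 0 -1; 0 -3/2 10; 0 0 1]
T6·…·T1 = [3 0 -1; 0 3/2 -10; 0 0 1]

T = [3 0 -1; 0 3/2 -10; 0 0 1]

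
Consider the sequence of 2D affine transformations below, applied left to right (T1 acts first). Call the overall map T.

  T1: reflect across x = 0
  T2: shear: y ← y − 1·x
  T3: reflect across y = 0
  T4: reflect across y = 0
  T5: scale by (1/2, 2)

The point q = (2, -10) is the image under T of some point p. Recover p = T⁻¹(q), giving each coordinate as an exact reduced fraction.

T1 = [-1 0 0; 0 1 0; 0 0 1]
T2·T1 = [-1 0 0; 1 1 0; 0 0 1]
T3·…·T1 = [-1 0 0; -1 -1 0; 0 0 1]
T4·…·T1 = [-1 0 0; 1 1 0; 0 0 1]
T5·…·T1 = [-1/2 0 0; 2 2 0; 0 0 1]
det M = -1; M⁻¹ = [-2 0 0; 2 1/2 0; 0 0 1]
M⁻¹ · (2, -10)ᵀ = (-4, -1)ᵀ

p = (-4, -1)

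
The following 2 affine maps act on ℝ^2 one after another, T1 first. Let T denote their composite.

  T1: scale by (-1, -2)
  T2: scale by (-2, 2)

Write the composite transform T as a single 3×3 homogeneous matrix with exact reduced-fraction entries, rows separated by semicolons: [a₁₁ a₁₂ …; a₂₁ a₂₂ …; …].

T1 = [-1 0 0; 0 -2 0; 0 0 1]
T2·T1 = [2 0 0; 0 -4 0; 0 0 1]

T = [2 0 0; 0 -4 0; 0 0 1]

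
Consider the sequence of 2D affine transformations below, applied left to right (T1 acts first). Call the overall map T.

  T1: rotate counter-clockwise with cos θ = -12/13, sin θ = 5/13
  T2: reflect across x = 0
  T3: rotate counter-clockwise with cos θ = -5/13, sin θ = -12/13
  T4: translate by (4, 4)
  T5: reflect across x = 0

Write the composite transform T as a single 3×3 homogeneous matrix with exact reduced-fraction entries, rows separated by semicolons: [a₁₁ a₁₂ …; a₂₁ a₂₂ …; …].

T = [0 1 -4; -1 0 4; 0 0 1]

T1 = [-12/13 -5/13 0; 5/13 -12/13 0; 0 0 1]
T2·T1 = [12/13 5/13 0; 5/13 -12/13 0; 0 0 1]
T3·…·T1 = [0 -1 0; -1 0 0; 0 0 1]
T4·…·T1 = [0 -1 4; -1 0 4; 0 0 1]
T5·…·T1 = [0 1 -4; -1 0 4; 0 0 1]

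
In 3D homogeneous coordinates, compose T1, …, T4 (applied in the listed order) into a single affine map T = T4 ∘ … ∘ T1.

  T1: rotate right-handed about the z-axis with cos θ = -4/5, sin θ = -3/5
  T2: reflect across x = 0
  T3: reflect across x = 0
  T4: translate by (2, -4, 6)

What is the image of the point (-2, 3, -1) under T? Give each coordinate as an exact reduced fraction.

T(p) = (27/5, -26/5, 5)

T1 rotate right-handed about the z-axis with cos θ = -4/5, sin θ = -3/5: (-2, 3, -1) → (17/5, -6/5, -1)
T2 reflect across x = 0: (17/5, -6/5, -1) → (-17/5, -6/5, -1)
T3 reflect across x = 0: (-17/5, -6/5, -1) → (17/5, -6/5, -1)
T4 translate by (2, -4, 6): (17/5, -6/5, -1) → (27/5, -26/5, 5)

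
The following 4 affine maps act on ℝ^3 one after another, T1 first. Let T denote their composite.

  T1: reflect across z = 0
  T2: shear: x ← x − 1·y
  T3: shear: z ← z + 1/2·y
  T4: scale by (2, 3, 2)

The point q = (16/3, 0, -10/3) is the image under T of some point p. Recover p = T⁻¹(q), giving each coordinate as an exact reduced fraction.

p = (8/3, 0, 5/3)

T1 = [1 0 0 0; 0 1 0 0; 0 0 -1 0; 0 0 0 1]
T2·T1 = [1 -1 0 0; 0 1 0 0; 0 0 -1 0; 0 0 0 1]
T3·…·T1 = [1 -1 0 0; 0 1 0 0; 0 1/2 -1 0; 0 0 0 1]
T4·…·T1 = [2 -2 0 0; 0 3 0 0; 0 1 -2 0; 0 0 0 1]
det M = -12; M⁻¹ = [1/2 1/3 0 0; 0 1/3 0 0; 0 1/6 -1/2 0; 0 0 0 1]
M⁻¹ · (16/3, 0, -10/3)ᵀ = (8/3, 0, 5/3)ᵀ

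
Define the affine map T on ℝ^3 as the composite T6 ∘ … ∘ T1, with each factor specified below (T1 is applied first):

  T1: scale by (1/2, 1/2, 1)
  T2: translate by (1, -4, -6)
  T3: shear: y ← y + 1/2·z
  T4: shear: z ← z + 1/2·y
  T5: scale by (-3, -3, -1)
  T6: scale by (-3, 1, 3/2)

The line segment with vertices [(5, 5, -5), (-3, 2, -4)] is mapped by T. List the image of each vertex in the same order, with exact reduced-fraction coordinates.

T1 scale by (1/2, 1/2, 1): (5, 5, -5) → (5/2, 5/2, -5); (-3, 2, -4) → (-3/2, 1, -4)
T2 translate by (1, -4, -6): (5/2, 5/2, -5) → (7/2, -3/2, -11); (-3/2, 1, -4) → (-1/2, -3, -10)
T3 shear: y ← y + 1/2·z: (7/2, -3/2, -11) → (7/2, -7, -11); (-1/2, -3, -10) → (-1/2, -8, -10)
T4 shear: z ← z + 1/2·y: (7/2, -7, -11) → (7/2, -7, -29/2); (-1/2, -8, -10) → (-1/2, -8, -14)
T5 scale by (-3, -3, -1): (7/2, -7, -29/2) → (-21/2, 21, 29/2); (-1/2, -8, -14) → (3/2, 24, 14)
T6 scale by (-3, 1, 3/2): (-21/2, 21, 29/2) → (63/2, 21, 87/4); (3/2, 24, 14) → (-9/2, 24, 21)

image vertices: (63/2, 21, 87/4), (-9/2, 24, 21)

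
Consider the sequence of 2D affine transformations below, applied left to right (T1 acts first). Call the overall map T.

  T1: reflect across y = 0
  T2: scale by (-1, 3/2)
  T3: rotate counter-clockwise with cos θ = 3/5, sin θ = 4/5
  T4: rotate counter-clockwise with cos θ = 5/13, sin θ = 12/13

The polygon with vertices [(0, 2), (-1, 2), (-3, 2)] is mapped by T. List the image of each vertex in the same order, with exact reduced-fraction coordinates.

image vertices: (168/65, 99/65), (27/13, 31/13), (69/65, 267/65)

T1 reflect across y = 0: (0, 2) → (0, -2); (-1, 2) → (-1, -2); (-3, 2) → (-3, -2)
T2 scale by (-1, 3/2): (0, -2) → (0, -3); (-1, -2) → (1, -3); (-3, -2) → (3, -3)
T3 rotate counter-clockwise with cos θ = 3/5, sin θ = 4/5: (0, -3) → (12/5, -9/5); (1, -3) → (3, -1); (3, -3) → (21/5, 3/5)
T4 rotate counter-clockwise with cos θ = 5/13, sin θ = 12/13: (12/5, -9/5) → (168/65, 99/65); (3, -1) → (27/13, 31/13); (21/5, 3/5) → (69/65, 267/65)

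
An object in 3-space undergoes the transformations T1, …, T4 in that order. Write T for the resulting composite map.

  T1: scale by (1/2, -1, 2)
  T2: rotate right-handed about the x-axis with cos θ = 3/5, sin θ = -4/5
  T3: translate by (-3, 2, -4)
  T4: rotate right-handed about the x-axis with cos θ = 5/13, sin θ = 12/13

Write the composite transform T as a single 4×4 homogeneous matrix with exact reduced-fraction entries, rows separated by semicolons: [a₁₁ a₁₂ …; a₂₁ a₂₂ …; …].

T = [1/2 0 0 -3; 0 -63/65 -32/65 58/13; 0 -16/65 126/65 4/13; 0 0 0 1]

T1 = [1/2 0 0 0; 0 -1 0 0; 0 0 2 0; 0 0 0 1]
T2·T1 = [1/2 0 0 0; 0 -3/5 8/5 0; 0 4/5 6/5 0; 0 0 0 1]
T3·…·T1 = [1/2 0 0 -3; 0 -3/5 8/5 2; 0 4/5 6/5 -4; 0 0 0 1]
T4·…·T1 = [1/2 0 0 -3; 0 -63/65 -32/65 58/13; 0 -16/65 126/65 4/13; 0 0 0 1]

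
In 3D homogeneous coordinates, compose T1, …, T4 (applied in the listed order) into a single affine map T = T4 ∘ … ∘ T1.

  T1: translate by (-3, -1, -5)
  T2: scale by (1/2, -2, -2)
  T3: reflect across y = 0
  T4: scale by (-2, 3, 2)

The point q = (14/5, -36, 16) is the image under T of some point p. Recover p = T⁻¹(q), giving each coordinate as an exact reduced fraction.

p = (1/5, -5, 1)

T1 = [1 0 0 -3; 0 1 0 -1; 0 0 1 -5; 0 0 0 1]
T2·T1 = [1/2 0 0 -3/2; 0 -2 0 2; 0 0 -2 10; 0 0 0 1]
T3·…·T1 = [1/2 0 0 -3/2; 0 2 0 -2; 0 0 -2 10; 0 0 0 1]
T4·…·T1 = [-1 0 0 3; 0 6 0 -6; 0 0 -4 20; 0 0 0 1]
det M = 24; M⁻¹ = [-1 0 0 3; 0 1/6 0 1; 0 0 -1/4 5; 0 0 0 1]
M⁻¹ · (14/5, -36, 16)ᵀ = (1/5, -5, 1)ᵀ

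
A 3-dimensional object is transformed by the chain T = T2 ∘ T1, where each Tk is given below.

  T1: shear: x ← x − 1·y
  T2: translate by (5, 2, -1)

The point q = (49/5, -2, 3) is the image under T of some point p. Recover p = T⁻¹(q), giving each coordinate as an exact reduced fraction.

p = (4/5, -4, 4)

T1 = [1 -1 0 0; 0 1 0 0; 0 0 1 0; 0 0 0 1]
T2·T1 = [1 -1 0 5; 0 1 0 2; 0 0 1 -1; 0 0 0 1]
det M = 1; M⁻¹ = [1 1 0 -7; 0 1 0 -2; 0 0 1 1; 0 0 0 1]
M⁻¹ · (49/5, -2, 3)ᵀ = (4/5, -4, 4)ᵀ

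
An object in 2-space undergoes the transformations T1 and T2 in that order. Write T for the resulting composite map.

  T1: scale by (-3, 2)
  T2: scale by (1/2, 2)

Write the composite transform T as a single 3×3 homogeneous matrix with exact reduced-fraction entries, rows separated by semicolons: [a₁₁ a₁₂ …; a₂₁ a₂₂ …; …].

T1 = [-3 0 0; 0 2 0; 0 0 1]
T2·T1 = [-3/2 0 0; 0 4 0; 0 0 1]

T = [-3/2 0 0; 0 4 0; 0 0 1]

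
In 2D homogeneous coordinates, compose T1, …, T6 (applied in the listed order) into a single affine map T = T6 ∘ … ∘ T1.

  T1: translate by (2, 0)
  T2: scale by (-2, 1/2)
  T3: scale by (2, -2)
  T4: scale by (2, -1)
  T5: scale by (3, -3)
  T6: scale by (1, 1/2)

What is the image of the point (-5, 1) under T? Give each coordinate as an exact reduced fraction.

T1 translate by (2, 0): (-5, 1) → (-3, 1)
T2 scale by (-2, 1/2): (-3, 1) → (6, 1/2)
T3 scale by (2, -2): (6, 1/2) → (12, -1)
T4 scale by (2, -1): (12, -1) → (24, 1)
T5 scale by (3, -3): (24, 1) → (72, -3)
T6 scale by (1, 1/2): (72, -3) → (72, -3/2)

T(p) = (72, -3/2)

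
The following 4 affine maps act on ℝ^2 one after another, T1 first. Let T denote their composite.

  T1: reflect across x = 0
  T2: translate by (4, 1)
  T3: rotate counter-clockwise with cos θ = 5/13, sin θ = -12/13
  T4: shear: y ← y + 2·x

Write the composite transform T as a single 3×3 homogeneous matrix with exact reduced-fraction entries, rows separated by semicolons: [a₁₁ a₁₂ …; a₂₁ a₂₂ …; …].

T1 = [-1 0 0; 0 1 0; 0 0 1]
T2·T1 = [-1 0 4; 0 1 1; 0 0 1]
T3·…·T1 = [-5/13 12/13 32/13; 12/13 5/13 -43/13; 0 0 1]
T4·…·T1 = [-5/13 12/13 32/13; 2/13 29/13 21/13; 0 0 1]

T = [-5/13 12/13 32/13; 2/13 29/13 21/13; 0 0 1]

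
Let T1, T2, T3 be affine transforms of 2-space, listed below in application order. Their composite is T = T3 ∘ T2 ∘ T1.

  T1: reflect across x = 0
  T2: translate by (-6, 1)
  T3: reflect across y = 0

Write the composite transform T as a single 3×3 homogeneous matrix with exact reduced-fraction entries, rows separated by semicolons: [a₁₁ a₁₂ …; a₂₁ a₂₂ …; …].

T1 = [-1 0 0; 0 1 0; 0 0 1]
T2·T1 = [-1 0 -6; 0 1 1; 0 0 1]
T3·…·T1 = [-1 0 -6; 0 -1 -1; 0 0 1]

T = [-1 0 -6; 0 -1 -1; 0 0 1]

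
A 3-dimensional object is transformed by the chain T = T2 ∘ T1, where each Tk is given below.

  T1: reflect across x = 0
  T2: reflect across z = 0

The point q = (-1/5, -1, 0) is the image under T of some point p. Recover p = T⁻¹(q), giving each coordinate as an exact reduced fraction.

T1 = [-1 0 0 0; 0 1 0 0; 0 0 1 0; 0 0 0 1]
T2·T1 = [-1 0 0 0; 0 1 0 0; 0 0 -1 0; 0 0 0 1]
det M = 1; M⁻¹ = [-1 0 0 0; 0 1 0 0; 0 0 -1 0; 0 0 0 1]
M⁻¹ · (-1/5, -1, 0)ᵀ = (1/5, -1, 0)ᵀ

p = (1/5, -1, 0)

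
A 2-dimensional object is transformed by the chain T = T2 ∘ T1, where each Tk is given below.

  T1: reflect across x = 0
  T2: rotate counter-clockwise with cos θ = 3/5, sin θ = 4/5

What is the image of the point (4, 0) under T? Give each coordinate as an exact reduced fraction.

T(p) = (-12/5, -16/5)

T1 reflect across x = 0: (4, 0) → (-4, 0)
T2 rotate counter-clockwise with cos θ = 3/5, sin θ = 4/5: (-4, 0) → (-12/5, -16/5)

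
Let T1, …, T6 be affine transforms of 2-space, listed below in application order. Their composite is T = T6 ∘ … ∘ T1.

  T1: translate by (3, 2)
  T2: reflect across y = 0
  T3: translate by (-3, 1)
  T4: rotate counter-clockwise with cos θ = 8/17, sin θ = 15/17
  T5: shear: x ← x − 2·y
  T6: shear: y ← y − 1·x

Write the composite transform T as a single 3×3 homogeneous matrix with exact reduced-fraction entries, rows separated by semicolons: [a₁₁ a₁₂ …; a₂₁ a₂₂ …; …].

T = [-22/17 31/17 31/17; 37/17 -39/17 -39/17; 0 0 1]

T1 = [1 0 3; 0 1 2; 0 0 1]
T2·T1 = [1 0 3; 0 -1 -2; 0 0 1]
T3·…·T1 = [1 0 0; 0 -1 -1; 0 0 1]
T4·…·T1 = [8/17 15/17 15/17; 15/17 -8/17 -8/17; 0 0 1]
T5·…·T1 = [-22/17 31/17 31/17; 15/17 -8/17 -8/17; 0 0 1]
T6·…·T1 = [-22/17 31/17 31/17; 37/17 -39/17 -39/17; 0 0 1]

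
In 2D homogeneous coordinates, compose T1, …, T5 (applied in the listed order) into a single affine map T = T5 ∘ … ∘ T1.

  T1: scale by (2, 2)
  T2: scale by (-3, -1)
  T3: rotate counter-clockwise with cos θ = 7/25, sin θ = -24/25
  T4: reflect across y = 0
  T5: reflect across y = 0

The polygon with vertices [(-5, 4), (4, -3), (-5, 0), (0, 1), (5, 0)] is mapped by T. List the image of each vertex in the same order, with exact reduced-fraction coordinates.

T1 scale by (2, 2): (-5, 4) → (-10, 8); (4, -3) → (8, -6); (-5, 0) → (-10, 0); (0, 1) → (0, 2); (5, 0) → (10, 0)
T2 scale by (-3, -1): (-10, 8) → (30, -8); (8, -6) → (-24, 6); (-10, 0) → (30, 0); (0, 2) → (0, -2); (10, 0) → (-30, 0)
T3 rotate counter-clockwise with cos θ = 7/25, sin θ = -24/25: (30, -8) → (18/25, -776/25); (-24, 6) → (-24/25, 618/25); (30, 0) → (42/5, -144/5); (0, -2) → (-48/25, -14/25); (-30, 0) → (-42/5, 144/5)
T4 reflect across y = 0: (18/25, -776/25) → (18/25, 776/25); (-24/25, 618/25) → (-24/25, -618/25); (42/5, -144/5) → (42/5, 144/5); (-48/25, -14/25) → (-48/25, 14/25); (-42/5, 144/5) → (-42/5, -144/5)
T5 reflect across y = 0: (18/25, 776/25) → (18/25, -776/25); (-24/25, -618/25) → (-24/25, 618/25); (42/5, 144/5) → (42/5, -144/5); (-48/25, 14/25) → (-48/25, -14/25); (-42/5, -144/5) → (-42/5, 144/5)

image vertices: (18/25, -776/25), (-24/25, 618/25), (42/5, -144/5), (-48/25, -14/25), (-42/5, 144/5)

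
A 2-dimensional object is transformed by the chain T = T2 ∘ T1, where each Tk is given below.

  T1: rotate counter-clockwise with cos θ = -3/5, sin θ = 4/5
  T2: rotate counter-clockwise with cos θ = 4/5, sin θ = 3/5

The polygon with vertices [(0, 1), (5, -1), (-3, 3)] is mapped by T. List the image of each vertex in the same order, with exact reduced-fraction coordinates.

image vertices: (-7/25, -24/25), (-113/25, 59/25), (51/25, -93/25)

T1 rotate counter-clockwise with cos θ = -3/5, sin θ = 4/5: (0, 1) → (-4/5, -3/5); (5, -1) → (-11/5, 23/5); (-3, 3) → (-3/5, -21/5)
T2 rotate counter-clockwise with cos θ = 4/5, sin θ = 3/5: (-4/5, -3/5) → (-7/25, -24/25); (-11/5, 23/5) → (-113/25, 59/25); (-3/5, -21/5) → (51/25, -93/25)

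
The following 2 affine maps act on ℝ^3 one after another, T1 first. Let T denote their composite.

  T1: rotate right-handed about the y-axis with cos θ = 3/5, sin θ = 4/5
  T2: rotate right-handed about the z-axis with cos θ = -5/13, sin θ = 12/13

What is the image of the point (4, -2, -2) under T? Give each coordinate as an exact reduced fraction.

T1 rotate right-handed about the y-axis with cos θ = 3/5, sin θ = 4/5: (4, -2, -2) → (4/5, -2, -22/5)
T2 rotate right-handed about the z-axis with cos θ = -5/13, sin θ = 12/13: (4/5, -2, -22/5) → (20/13, 98/65, -22/5)

T(p) = (20/13, 98/65, -22/5)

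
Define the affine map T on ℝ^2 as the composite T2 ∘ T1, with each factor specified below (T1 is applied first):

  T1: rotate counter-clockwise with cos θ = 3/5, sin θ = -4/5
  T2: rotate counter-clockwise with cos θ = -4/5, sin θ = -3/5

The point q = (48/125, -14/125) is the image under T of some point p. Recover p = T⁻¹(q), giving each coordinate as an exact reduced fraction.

T1 = [3/5 4/5 0; -4/5 3/5 0; 0 0 1]
T2·T1 = [-24/25 -7/25 0; 7/25 -24/25 0; 0 0 1]
det M = 1; M⁻¹ = [-24/25 7/25 0; -7/25 -24/25 0; 0 0 1]
M⁻¹ · (48/125, -14/125)ᵀ = (-2/5, 0)ᵀ

p = (-2/5, 0)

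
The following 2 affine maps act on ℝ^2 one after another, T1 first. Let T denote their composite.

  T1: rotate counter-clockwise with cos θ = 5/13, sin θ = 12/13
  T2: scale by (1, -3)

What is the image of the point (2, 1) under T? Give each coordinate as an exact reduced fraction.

T1 rotate counter-clockwise with cos θ = 5/13, sin θ = 12/13: (2, 1) → (-2/13, 29/13)
T2 scale by (1, -3): (-2/13, 29/13) → (-2/13, -87/13)

T(p) = (-2/13, -87/13)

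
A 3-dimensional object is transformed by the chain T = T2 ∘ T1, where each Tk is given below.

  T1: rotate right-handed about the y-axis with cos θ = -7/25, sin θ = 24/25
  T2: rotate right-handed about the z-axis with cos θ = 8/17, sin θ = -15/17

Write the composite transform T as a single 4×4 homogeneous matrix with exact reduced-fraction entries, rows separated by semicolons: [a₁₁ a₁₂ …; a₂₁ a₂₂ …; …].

T1 = [-7/25 0 24/25 0; 0 1 0 0; -24/25 0 -7/25 0; 0 0 0 1]
T2·T1 = [-56/425 15/17 192/425 0; 21/85 8/17 -72/85 0; -24/25 0 -7/25 0; 0 0 0 1]

T = [-56/425 15/17 192/425 0; 21/85 8/17 -72/85 0; -24/25 0 -7/25 0; 0 0 0 1]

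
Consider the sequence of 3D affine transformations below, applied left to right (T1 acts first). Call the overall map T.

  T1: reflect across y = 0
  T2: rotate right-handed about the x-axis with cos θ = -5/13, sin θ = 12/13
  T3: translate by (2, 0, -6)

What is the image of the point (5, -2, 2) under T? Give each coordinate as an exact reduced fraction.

T(p) = (7, -34/13, -64/13)

T1 reflect across y = 0: (5, -2, 2) → (5, 2, 2)
T2 rotate right-handed about the x-axis with cos θ = -5/13, sin θ = 12/13: (5, 2, 2) → (5, -34/13, 14/13)
T3 translate by (2, 0, -6): (5, -34/13, 14/13) → (7, -34/13, -64/13)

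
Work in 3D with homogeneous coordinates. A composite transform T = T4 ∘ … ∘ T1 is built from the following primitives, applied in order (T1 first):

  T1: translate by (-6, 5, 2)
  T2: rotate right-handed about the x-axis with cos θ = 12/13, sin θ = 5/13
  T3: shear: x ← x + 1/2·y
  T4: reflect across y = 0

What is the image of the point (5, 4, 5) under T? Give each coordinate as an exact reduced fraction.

T(p) = (47/26, -73/13, 129/13)

T1 translate by (-6, 5, 2): (5, 4, 5) → (-1, 9, 7)
T2 rotate right-handed about the x-axis with cos θ = 12/13, sin θ = 5/13: (-1, 9, 7) → (-1, 73/13, 129/13)
T3 shear: x ← x + 1/2·y: (-1, 73/13, 129/13) → (47/26, 73/13, 129/13)
T4 reflect across y = 0: (47/26, 73/13, 129/13) → (47/26, -73/13, 129/13)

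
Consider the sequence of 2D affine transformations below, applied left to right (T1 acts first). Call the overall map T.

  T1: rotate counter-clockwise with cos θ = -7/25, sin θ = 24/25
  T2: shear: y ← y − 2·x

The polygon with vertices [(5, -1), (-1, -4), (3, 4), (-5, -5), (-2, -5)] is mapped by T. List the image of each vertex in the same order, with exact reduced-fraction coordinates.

T1 rotate counter-clockwise with cos θ = -7/25, sin θ = 24/25: (5, -1) → (-11/25, 127/25); (-1, -4) → (103/25, 4/25); (3, 4) → (-117/25, 44/25); (-5, -5) → (31/5, -17/5); (-2, -5) → (134/25, -13/25)
T2 shear: y ← y − 2·x: (-11/25, 127/25) → (-11/25, 149/25); (103/25, 4/25) → (103/25, -202/25); (-117/25, 44/25) → (-117/25, 278/25); (31/5, -17/5) → (31/5, -79/5); (134/25, -13/25) → (134/25, -281/25)

image vertices: (-11/25, 149/25), (103/25, -202/25), (-117/25, 278/25), (31/5, -79/5), (134/25, -281/25)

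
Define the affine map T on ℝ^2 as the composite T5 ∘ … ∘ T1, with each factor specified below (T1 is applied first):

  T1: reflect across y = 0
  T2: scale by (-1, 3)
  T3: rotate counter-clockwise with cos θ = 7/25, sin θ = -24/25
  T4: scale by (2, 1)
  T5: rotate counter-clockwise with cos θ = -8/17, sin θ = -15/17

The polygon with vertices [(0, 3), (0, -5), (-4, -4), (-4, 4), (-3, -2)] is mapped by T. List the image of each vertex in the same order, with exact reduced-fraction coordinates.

T1 reflect across y = 0: (0, 3) → (0, -3); (0, -5) → (0, 5); (-4, -4) → (-4, 4); (-4, 4) → (-4, -4); (-3, -2) → (-3, 2)
T2 scale by (-1, 3): (0, -3) → (0, -9); (0, 5) → (0, 15); (-4, 4) → (4, 12); (-4, -4) → (4, -12); (-3, 2) → (3, 6)
T3 rotate counter-clockwise with cos θ = 7/25, sin θ = -24/25: (0, -9) → (-216/25, -63/25); (0, 15) → (72/5, 21/5); (4, 12) → (316/25, -12/25); (4, -12) → (-52/5, -36/5); (3, 6) → (33/5, -6/5)
T4 scale by (2, 1): (-216/25, -63/25) → (-432/25, -63/25); (72/5, 21/5) → (144/5, 21/5); (316/25, -12/25) → (632/25, -12/25); (-52/5, -36/5) → (-104/5, -36/5); (33/5, -6/5) → (66/5, -6/5)
T5 rotate counter-clockwise with cos θ = -8/17, sin θ = -15/17: (-432/25, -63/25) → (2511/425, 6984/425); (144/5, 21/5) → (-837/85, -2328/85); (632/25, -12/25) → (-308/25, -552/25); (-104/5, -36/5) → (292/85, 1848/85); (66/5, -6/5) → (-618/85, -942/85)

image vertices: (2511/425, 6984/425), (-837/85, -2328/85), (-308/25, -552/25), (292/85, 1848/85), (-618/85, -942/85)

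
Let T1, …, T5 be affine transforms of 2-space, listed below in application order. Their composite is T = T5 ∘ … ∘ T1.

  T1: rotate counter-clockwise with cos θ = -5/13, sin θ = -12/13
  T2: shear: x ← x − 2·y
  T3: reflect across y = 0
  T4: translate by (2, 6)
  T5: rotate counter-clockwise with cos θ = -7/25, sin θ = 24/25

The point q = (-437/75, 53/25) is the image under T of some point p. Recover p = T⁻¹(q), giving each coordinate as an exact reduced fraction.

p = (-7/3, 3)

T1 = [-5/13 12/13 0; -12/13 -5/13 0; 0 0 1]
T2·T1 = [19/13 22/13 0; -12/13 -5/13 0; 0 0 1]
T3·…·T1 = [19/13 22/13 0; 12/13 5/13 0; 0 0 1]
T4·…·T1 = [19/13 22/13 2; 12/13 5/13 6; 0 0 1]
T5·…·T1 = [-421/325 -274/325 -158/25; 372/325 493/325 6/25; 0 0 1]
det M = -1; M⁻¹ = [-493/325 -274/325 -122/13; 372/325 421/325 90/13; 0 0 1]
M⁻¹ · (-437/75, 53/25)ᵀ = (-7/3, 3)ᵀ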